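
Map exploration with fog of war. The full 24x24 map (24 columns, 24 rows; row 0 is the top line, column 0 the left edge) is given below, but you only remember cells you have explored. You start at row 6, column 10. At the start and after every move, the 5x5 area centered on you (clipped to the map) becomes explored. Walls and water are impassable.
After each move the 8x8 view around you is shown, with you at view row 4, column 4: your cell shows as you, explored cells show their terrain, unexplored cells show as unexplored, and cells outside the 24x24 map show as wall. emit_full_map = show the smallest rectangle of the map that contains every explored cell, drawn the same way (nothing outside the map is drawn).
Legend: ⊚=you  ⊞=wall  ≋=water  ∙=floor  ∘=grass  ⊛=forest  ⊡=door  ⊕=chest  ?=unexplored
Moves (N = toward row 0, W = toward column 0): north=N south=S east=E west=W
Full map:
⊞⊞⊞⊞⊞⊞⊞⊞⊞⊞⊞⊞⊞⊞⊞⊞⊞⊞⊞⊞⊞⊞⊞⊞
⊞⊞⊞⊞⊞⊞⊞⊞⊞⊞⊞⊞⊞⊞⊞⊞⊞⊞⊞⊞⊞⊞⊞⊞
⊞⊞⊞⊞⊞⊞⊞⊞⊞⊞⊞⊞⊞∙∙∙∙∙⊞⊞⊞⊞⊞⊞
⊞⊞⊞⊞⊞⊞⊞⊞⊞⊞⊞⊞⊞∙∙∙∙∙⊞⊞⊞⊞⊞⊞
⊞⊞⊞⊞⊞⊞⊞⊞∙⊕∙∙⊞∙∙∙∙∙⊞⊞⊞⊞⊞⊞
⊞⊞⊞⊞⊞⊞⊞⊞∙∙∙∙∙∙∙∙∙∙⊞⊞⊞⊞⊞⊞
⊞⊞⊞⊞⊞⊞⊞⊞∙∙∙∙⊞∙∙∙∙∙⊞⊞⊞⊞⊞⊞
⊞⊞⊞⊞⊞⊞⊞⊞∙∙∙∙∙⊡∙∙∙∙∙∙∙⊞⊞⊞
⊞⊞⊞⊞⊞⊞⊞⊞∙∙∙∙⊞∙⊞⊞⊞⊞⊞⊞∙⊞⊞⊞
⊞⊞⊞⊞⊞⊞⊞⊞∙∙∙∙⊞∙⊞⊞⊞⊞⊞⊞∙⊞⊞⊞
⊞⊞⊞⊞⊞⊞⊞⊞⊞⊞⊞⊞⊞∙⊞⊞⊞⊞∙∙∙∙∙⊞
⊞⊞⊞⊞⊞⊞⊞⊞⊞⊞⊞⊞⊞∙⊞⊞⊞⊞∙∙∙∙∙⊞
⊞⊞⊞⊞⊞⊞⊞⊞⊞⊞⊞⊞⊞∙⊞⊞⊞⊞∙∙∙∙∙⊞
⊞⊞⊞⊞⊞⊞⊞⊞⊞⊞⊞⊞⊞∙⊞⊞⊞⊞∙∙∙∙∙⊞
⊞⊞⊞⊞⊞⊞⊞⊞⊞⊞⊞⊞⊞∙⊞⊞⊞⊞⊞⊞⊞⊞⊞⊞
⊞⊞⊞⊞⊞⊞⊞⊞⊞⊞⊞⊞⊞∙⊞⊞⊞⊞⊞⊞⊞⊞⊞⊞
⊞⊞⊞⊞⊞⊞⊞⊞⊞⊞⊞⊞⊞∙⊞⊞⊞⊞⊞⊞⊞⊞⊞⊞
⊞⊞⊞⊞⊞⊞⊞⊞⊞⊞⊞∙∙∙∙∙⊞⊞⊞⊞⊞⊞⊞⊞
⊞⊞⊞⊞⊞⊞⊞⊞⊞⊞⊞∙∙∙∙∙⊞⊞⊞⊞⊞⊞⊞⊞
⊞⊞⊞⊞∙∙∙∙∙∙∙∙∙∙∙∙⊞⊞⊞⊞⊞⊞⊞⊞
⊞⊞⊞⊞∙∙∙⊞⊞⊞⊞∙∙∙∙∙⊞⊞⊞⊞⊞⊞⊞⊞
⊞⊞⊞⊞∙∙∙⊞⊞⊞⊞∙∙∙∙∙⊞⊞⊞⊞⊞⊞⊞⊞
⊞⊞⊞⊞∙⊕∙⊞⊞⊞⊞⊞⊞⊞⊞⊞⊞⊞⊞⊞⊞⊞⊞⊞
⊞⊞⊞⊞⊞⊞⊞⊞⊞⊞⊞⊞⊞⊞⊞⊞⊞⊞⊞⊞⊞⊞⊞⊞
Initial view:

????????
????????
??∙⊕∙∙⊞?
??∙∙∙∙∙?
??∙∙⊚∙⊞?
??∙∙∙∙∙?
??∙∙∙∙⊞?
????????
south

????????
??∙⊕∙∙⊞?
??∙∙∙∙∙?
??∙∙∙∙⊞?
??∙∙⊚∙∙?
??∙∙∙∙⊞?
??∙∙∙∙⊞?
????????

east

????????
?∙⊕∙∙⊞??
?∙∙∙∙∙∙?
?∙∙∙∙⊞∙?
?∙∙∙⊚∙⊡?
?∙∙∙∙⊞∙?
?∙∙∙∙⊞∙?
????????

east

????????
∙⊕∙∙⊞???
∙∙∙∙∙∙∙?
∙∙∙∙⊞∙∙?
∙∙∙∙⊚⊡∙?
∙∙∙∙⊞∙⊞?
∙∙∙∙⊞∙⊞?
????????

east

????????
⊕∙∙⊞????
∙∙∙∙∙∙∙?
∙∙∙⊞∙∙∙?
∙∙∙∙⊚∙∙?
∙∙∙⊞∙⊞⊞?
∙∙∙⊞∙⊞⊞?
????????

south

⊕∙∙⊞????
∙∙∙∙∙∙∙?
∙∙∙⊞∙∙∙?
∙∙∙∙⊡∙∙?
∙∙∙⊞⊚⊞⊞?
∙∙∙⊞∙⊞⊞?
??⊞⊞∙⊞⊞?
????????

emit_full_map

∙⊕∙∙⊞???
∙∙∙∙∙∙∙∙
∙∙∙∙⊞∙∙∙
∙∙∙∙∙⊡∙∙
∙∙∙∙⊞⊚⊞⊞
∙∙∙∙⊞∙⊞⊞
???⊞⊞∙⊞⊞

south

∙∙∙∙∙∙∙?
∙∙∙⊞∙∙∙?
∙∙∙∙⊡∙∙?
∙∙∙⊞∙⊞⊞?
∙∙∙⊞⊚⊞⊞?
??⊞⊞∙⊞⊞?
??⊞⊞∙⊞⊞?
????????

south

∙∙∙⊞∙∙∙?
∙∙∙∙⊡∙∙?
∙∙∙⊞∙⊞⊞?
∙∙∙⊞∙⊞⊞?
??⊞⊞⊚⊞⊞?
??⊞⊞∙⊞⊞?
??⊞⊞∙⊞⊞?
????????

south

∙∙∙∙⊡∙∙?
∙∙∙⊞∙⊞⊞?
∙∙∙⊞∙⊞⊞?
??⊞⊞∙⊞⊞?
??⊞⊞⊚⊞⊞?
??⊞⊞∙⊞⊞?
??⊞⊞∙⊞⊞?
????????

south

∙∙∙⊞∙⊞⊞?
∙∙∙⊞∙⊞⊞?
??⊞⊞∙⊞⊞?
??⊞⊞∙⊞⊞?
??⊞⊞⊚⊞⊞?
??⊞⊞∙⊞⊞?
??⊞⊞∙⊞⊞?
????????

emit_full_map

∙⊕∙∙⊞???
∙∙∙∙∙∙∙∙
∙∙∙∙⊞∙∙∙
∙∙∙∙∙⊡∙∙
∙∙∙∙⊞∙⊞⊞
∙∙∙∙⊞∙⊞⊞
???⊞⊞∙⊞⊞
???⊞⊞∙⊞⊞
???⊞⊞⊚⊞⊞
???⊞⊞∙⊞⊞
???⊞⊞∙⊞⊞

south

∙∙∙⊞∙⊞⊞?
??⊞⊞∙⊞⊞?
??⊞⊞∙⊞⊞?
??⊞⊞∙⊞⊞?
??⊞⊞⊚⊞⊞?
??⊞⊞∙⊞⊞?
??⊞⊞∙⊞⊞?
????????

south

??⊞⊞∙⊞⊞?
??⊞⊞∙⊞⊞?
??⊞⊞∙⊞⊞?
??⊞⊞∙⊞⊞?
??⊞⊞⊚⊞⊞?
??⊞⊞∙⊞⊞?
??⊞⊞∙⊞⊞?
????????

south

??⊞⊞∙⊞⊞?
??⊞⊞∙⊞⊞?
??⊞⊞∙⊞⊞?
??⊞⊞∙⊞⊞?
??⊞⊞⊚⊞⊞?
??⊞⊞∙⊞⊞?
??∙∙∙∙∙?
????????

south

??⊞⊞∙⊞⊞?
??⊞⊞∙⊞⊞?
??⊞⊞∙⊞⊞?
??⊞⊞∙⊞⊞?
??⊞⊞⊚⊞⊞?
??∙∙∙∙∙?
??∙∙∙∙∙?
????????

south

??⊞⊞∙⊞⊞?
??⊞⊞∙⊞⊞?
??⊞⊞∙⊞⊞?
??⊞⊞∙⊞⊞?
??∙∙⊚∙∙?
??∙∙∙∙∙?
??∙∙∙∙∙?
????????

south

??⊞⊞∙⊞⊞?
??⊞⊞∙⊞⊞?
??⊞⊞∙⊞⊞?
??∙∙∙∙∙?
??∙∙⊚∙∙?
??∙∙∙∙∙?
??∙∙∙∙∙?
????????

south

??⊞⊞∙⊞⊞?
??⊞⊞∙⊞⊞?
??∙∙∙∙∙?
??∙∙∙∙∙?
??∙∙⊚∙∙?
??∙∙∙∙∙?
??∙∙∙∙∙?
????????

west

???⊞⊞∙⊞⊞
???⊞⊞∙⊞⊞
??⊞∙∙∙∙∙
??⊞∙∙∙∙∙
??∙∙⊚∙∙∙
??⊞∙∙∙∙∙
??⊞∙∙∙∙∙
????????

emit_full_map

∙⊕∙∙⊞???
∙∙∙∙∙∙∙∙
∙∙∙∙⊞∙∙∙
∙∙∙∙∙⊡∙∙
∙∙∙∙⊞∙⊞⊞
∙∙∙∙⊞∙⊞⊞
???⊞⊞∙⊞⊞
???⊞⊞∙⊞⊞
???⊞⊞∙⊞⊞
???⊞⊞∙⊞⊞
???⊞⊞∙⊞⊞
???⊞⊞∙⊞⊞
???⊞⊞∙⊞⊞
??⊞∙∙∙∙∙
??⊞∙∙∙∙∙
??∙∙⊚∙∙∙
??⊞∙∙∙∙∙
??⊞∙∙∙∙∙

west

????⊞⊞∙⊞
????⊞⊞∙⊞
??⊞⊞∙∙∙∙
??⊞⊞∙∙∙∙
??∙∙⊚∙∙∙
??⊞⊞∙∙∙∙
??⊞⊞∙∙∙∙
????????

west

?????⊞⊞∙
?????⊞⊞∙
??⊞⊞⊞∙∙∙
??⊞⊞⊞∙∙∙
??∙∙⊚∙∙∙
??⊞⊞⊞∙∙∙
??⊞⊞⊞∙∙∙
????????

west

??????⊞⊞
??????⊞⊞
??⊞⊞⊞⊞∙∙
??⊞⊞⊞⊞∙∙
??∙∙⊚∙∙∙
??⊞⊞⊞⊞∙∙
??⊞⊞⊞⊞∙∙
????????

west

???????⊞
???????⊞
??⊞⊞⊞⊞⊞∙
??⊞⊞⊞⊞⊞∙
??∙∙⊚∙∙∙
??∙⊞⊞⊞⊞∙
??∙⊞⊞⊞⊞∙
????????

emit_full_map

??∙⊕∙∙⊞???
??∙∙∙∙∙∙∙∙
??∙∙∙∙⊞∙∙∙
??∙∙∙∙∙⊡∙∙
??∙∙∙∙⊞∙⊞⊞
??∙∙∙∙⊞∙⊞⊞
?????⊞⊞∙⊞⊞
?????⊞⊞∙⊞⊞
?????⊞⊞∙⊞⊞
?????⊞⊞∙⊞⊞
?????⊞⊞∙⊞⊞
?????⊞⊞∙⊞⊞
?????⊞⊞∙⊞⊞
⊞⊞⊞⊞⊞∙∙∙∙∙
⊞⊞⊞⊞⊞∙∙∙∙∙
∙∙⊚∙∙∙∙∙∙∙
∙⊞⊞⊞⊞∙∙∙∙∙
∙⊞⊞⊞⊞∙∙∙∙∙

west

????????
????????
??⊞⊞⊞⊞⊞⊞
??⊞⊞⊞⊞⊞⊞
??∙∙⊚∙∙∙
??∙∙⊞⊞⊞⊞
??∙∙⊞⊞⊞⊞
????????

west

????????
????????
??⊞⊞⊞⊞⊞⊞
??⊞⊞⊞⊞⊞⊞
??∙∙⊚∙∙∙
??∙∙∙⊞⊞⊞
??∙∙∙⊞⊞⊞
????????

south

????????
??⊞⊞⊞⊞⊞⊞
??⊞⊞⊞⊞⊞⊞
??∙∙∙∙∙∙
??∙∙⊚⊞⊞⊞
??∙∙∙⊞⊞⊞
??∙⊕∙⊞⊞?
????????

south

??⊞⊞⊞⊞⊞⊞
??⊞⊞⊞⊞⊞⊞
??∙∙∙∙∙∙
??∙∙∙⊞⊞⊞
??∙∙⊚⊞⊞⊞
??∙⊕∙⊞⊞?
??⊞⊞⊞⊞⊞?
⊞⊞⊞⊞⊞⊞⊞⊞

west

???⊞⊞⊞⊞⊞
???⊞⊞⊞⊞⊞
??⊞∙∙∙∙∙
??⊞∙∙∙⊞⊞
??⊞∙⊚∙⊞⊞
??⊞∙⊕∙⊞⊞
??⊞⊞⊞⊞⊞⊞
⊞⊞⊞⊞⊞⊞⊞⊞

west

????⊞⊞⊞⊞
????⊞⊞⊞⊞
??⊞⊞∙∙∙∙
??⊞⊞∙∙∙⊞
??⊞⊞⊚∙∙⊞
??⊞⊞∙⊕∙⊞
??⊞⊞⊞⊞⊞⊞
⊞⊞⊞⊞⊞⊞⊞⊞

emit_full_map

??????∙⊕∙∙⊞???
??????∙∙∙∙∙∙∙∙
??????∙∙∙∙⊞∙∙∙
??????∙∙∙∙∙⊡∙∙
??????∙∙∙∙⊞∙⊞⊞
??????∙∙∙∙⊞∙⊞⊞
?????????⊞⊞∙⊞⊞
?????????⊞⊞∙⊞⊞
?????????⊞⊞∙⊞⊞
?????????⊞⊞∙⊞⊞
?????????⊞⊞∙⊞⊞
?????????⊞⊞∙⊞⊞
?????????⊞⊞∙⊞⊞
??⊞⊞⊞⊞⊞⊞⊞∙∙∙∙∙
??⊞⊞⊞⊞⊞⊞⊞∙∙∙∙∙
⊞⊞∙∙∙∙∙∙∙∙∙∙∙∙
⊞⊞∙∙∙⊞⊞⊞⊞∙∙∙∙∙
⊞⊞⊚∙∙⊞⊞⊞⊞∙∙∙∙∙
⊞⊞∙⊕∙⊞⊞???????
⊞⊞⊞⊞⊞⊞⊞???????


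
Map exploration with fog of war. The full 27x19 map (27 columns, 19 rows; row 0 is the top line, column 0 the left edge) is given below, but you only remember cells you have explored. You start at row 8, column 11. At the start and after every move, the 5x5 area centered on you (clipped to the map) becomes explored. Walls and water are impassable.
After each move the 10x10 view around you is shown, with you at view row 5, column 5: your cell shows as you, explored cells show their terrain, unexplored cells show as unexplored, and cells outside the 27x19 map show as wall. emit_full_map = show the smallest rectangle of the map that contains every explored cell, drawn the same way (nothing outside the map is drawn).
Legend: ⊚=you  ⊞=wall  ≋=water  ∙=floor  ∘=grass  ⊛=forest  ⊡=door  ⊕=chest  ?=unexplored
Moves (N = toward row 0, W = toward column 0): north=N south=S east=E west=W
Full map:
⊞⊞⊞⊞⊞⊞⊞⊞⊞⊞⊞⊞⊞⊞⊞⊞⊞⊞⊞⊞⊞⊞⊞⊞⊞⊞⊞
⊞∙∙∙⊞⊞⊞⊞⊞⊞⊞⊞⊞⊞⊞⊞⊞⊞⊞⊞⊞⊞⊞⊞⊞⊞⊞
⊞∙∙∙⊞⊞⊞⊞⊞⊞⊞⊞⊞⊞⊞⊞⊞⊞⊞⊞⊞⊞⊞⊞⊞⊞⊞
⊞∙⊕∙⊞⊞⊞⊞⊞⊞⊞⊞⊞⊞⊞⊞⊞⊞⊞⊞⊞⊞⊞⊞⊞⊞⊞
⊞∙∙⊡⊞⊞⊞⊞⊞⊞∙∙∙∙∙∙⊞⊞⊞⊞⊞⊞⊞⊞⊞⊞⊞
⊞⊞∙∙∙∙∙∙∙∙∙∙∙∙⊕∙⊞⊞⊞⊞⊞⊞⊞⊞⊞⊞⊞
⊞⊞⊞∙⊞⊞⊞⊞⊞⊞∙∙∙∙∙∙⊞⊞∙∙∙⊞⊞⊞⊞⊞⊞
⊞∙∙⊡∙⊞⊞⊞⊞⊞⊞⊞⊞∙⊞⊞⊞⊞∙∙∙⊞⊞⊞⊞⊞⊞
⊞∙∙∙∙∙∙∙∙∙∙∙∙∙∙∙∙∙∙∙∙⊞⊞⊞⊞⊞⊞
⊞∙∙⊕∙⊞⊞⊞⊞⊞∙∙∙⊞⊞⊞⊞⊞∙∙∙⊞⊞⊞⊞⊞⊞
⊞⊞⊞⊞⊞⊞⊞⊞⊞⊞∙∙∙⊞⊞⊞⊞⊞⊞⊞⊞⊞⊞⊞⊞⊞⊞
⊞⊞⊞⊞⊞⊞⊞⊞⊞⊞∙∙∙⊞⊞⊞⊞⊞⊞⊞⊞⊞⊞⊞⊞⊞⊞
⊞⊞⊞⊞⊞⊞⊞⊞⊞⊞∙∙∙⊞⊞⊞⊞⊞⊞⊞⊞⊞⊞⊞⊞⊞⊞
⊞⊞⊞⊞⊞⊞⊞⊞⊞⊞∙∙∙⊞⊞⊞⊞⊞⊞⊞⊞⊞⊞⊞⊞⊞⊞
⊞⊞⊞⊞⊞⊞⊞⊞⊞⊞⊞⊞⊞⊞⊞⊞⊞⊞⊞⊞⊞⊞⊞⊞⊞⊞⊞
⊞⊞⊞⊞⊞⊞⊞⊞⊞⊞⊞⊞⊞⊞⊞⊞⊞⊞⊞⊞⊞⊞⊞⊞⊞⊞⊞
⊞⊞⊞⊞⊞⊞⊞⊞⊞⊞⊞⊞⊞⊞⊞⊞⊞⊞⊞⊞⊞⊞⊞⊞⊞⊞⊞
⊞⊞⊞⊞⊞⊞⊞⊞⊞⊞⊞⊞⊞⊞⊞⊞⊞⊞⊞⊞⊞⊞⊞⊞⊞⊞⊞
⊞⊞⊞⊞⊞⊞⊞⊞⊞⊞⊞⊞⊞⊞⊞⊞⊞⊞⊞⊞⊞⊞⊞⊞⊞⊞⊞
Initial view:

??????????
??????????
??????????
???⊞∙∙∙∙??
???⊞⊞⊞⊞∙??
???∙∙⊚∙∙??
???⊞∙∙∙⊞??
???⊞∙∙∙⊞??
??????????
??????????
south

??????????
??????????
???⊞∙∙∙∙??
???⊞⊞⊞⊞∙??
???∙∙∙∙∙??
???⊞∙⊚∙⊞??
???⊞∙∙∙⊞??
???⊞∙∙∙⊞??
??????????
??????????

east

??????????
??????????
??⊞∙∙∙∙???
??⊞⊞⊞⊞∙⊞??
??∙∙∙∙∙∙??
??⊞∙∙⊚⊞⊞??
??⊞∙∙∙⊞⊞??
??⊞∙∙∙⊞⊞??
??????????
??????????

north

??????????
??????????
??????????
??⊞∙∙∙∙∙??
??⊞⊞⊞⊞∙⊞??
??∙∙∙⊚∙∙??
??⊞∙∙∙⊞⊞??
??⊞∙∙∙⊞⊞??
??⊞∙∙∙⊞⊞??
??????????

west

??????????
??????????
??????????
???⊞∙∙∙∙∙?
???⊞⊞⊞⊞∙⊞?
???∙∙⊚∙∙∙?
???⊞∙∙∙⊞⊞?
???⊞∙∙∙⊞⊞?
???⊞∙∙∙⊞⊞?
??????????

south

??????????
??????????
???⊞∙∙∙∙∙?
???⊞⊞⊞⊞∙⊞?
???∙∙∙∙∙∙?
???⊞∙⊚∙⊞⊞?
???⊞∙∙∙⊞⊞?
???⊞∙∙∙⊞⊞?
??????????
??????????

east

??????????
??????????
??⊞∙∙∙∙∙??
??⊞⊞⊞⊞∙⊞??
??∙∙∙∙∙∙??
??⊞∙∙⊚⊞⊞??
??⊞∙∙∙⊞⊞??
??⊞∙∙∙⊞⊞??
??????????
??????????

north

??????????
??????????
??????????
??⊞∙∙∙∙∙??
??⊞⊞⊞⊞∙⊞??
??∙∙∙⊚∙∙??
??⊞∙∙∙⊞⊞??
??⊞∙∙∙⊞⊞??
??⊞∙∙∙⊞⊞??
??????????

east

??????????
??????????
??????????
?⊞∙∙∙∙∙∙??
?⊞⊞⊞⊞∙⊞⊞??
?∙∙∙∙⊚∙∙??
?⊞∙∙∙⊞⊞⊞??
?⊞∙∙∙⊞⊞⊞??
?⊞∙∙∙⊞⊞???
??????????

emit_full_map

⊞∙∙∙∙∙∙
⊞⊞⊞⊞∙⊞⊞
∙∙∙∙⊚∙∙
⊞∙∙∙⊞⊞⊞
⊞∙∙∙⊞⊞⊞
⊞∙∙∙⊞⊞?

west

??????????
??????????
??????????
??⊞∙∙∙∙∙∙?
??⊞⊞⊞⊞∙⊞⊞?
??∙∙∙⊚∙∙∙?
??⊞∙∙∙⊞⊞⊞?
??⊞∙∙∙⊞⊞⊞?
??⊞∙∙∙⊞⊞??
??????????

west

??????????
??????????
??????????
???⊞∙∙∙∙∙∙
???⊞⊞⊞⊞∙⊞⊞
???∙∙⊚∙∙∙∙
???⊞∙∙∙⊞⊞⊞
???⊞∙∙∙⊞⊞⊞
???⊞∙∙∙⊞⊞?
??????????

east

??????????
??????????
??????????
??⊞∙∙∙∙∙∙?
??⊞⊞⊞⊞∙⊞⊞?
??∙∙∙⊚∙∙∙?
??⊞∙∙∙⊞⊞⊞?
??⊞∙∙∙⊞⊞⊞?
??⊞∙∙∙⊞⊞??
??????????

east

??????????
??????????
??????????
?⊞∙∙∙∙∙∙??
?⊞⊞⊞⊞∙⊞⊞??
?∙∙∙∙⊚∙∙??
?⊞∙∙∙⊞⊞⊞??
?⊞∙∙∙⊞⊞⊞??
?⊞∙∙∙⊞⊞???
??????????

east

??????????
??????????
??????????
⊞∙∙∙∙∙∙⊞??
⊞⊞⊞⊞∙⊞⊞⊞??
∙∙∙∙∙⊚∙∙??
⊞∙∙∙⊞⊞⊞⊞??
⊞∙∙∙⊞⊞⊞⊞??
⊞∙∙∙⊞⊞????
??????????

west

??????????
??????????
??????????
?⊞∙∙∙∙∙∙⊞?
?⊞⊞⊞⊞∙⊞⊞⊞?
?∙∙∙∙⊚∙∙∙?
?⊞∙∙∙⊞⊞⊞⊞?
?⊞∙∙∙⊞⊞⊞⊞?
?⊞∙∙∙⊞⊞???
??????????

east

??????????
??????????
??????????
⊞∙∙∙∙∙∙⊞??
⊞⊞⊞⊞∙⊞⊞⊞??
∙∙∙∙∙⊚∙∙??
⊞∙∙∙⊞⊞⊞⊞??
⊞∙∙∙⊞⊞⊞⊞??
⊞∙∙∙⊞⊞????
??????????

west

??????????
??????????
??????????
?⊞∙∙∙∙∙∙⊞?
?⊞⊞⊞⊞∙⊞⊞⊞?
?∙∙∙∙⊚∙∙∙?
?⊞∙∙∙⊞⊞⊞⊞?
?⊞∙∙∙⊞⊞⊞⊞?
?⊞∙∙∙⊞⊞???
??????????

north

??????????
??????????
??????????
???∙∙∙⊕∙??
?⊞∙∙∙∙∙∙⊞?
?⊞⊞⊞⊞⊚⊞⊞⊞?
?∙∙∙∙∙∙∙∙?
?⊞∙∙∙⊞⊞⊞⊞?
?⊞∙∙∙⊞⊞⊞⊞?
?⊞∙∙∙⊞⊞???

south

??????????
??????????
???∙∙∙⊕∙??
?⊞∙∙∙∙∙∙⊞?
?⊞⊞⊞⊞∙⊞⊞⊞?
?∙∙∙∙⊚∙∙∙?
?⊞∙∙∙⊞⊞⊞⊞?
?⊞∙∙∙⊞⊞⊞⊞?
?⊞∙∙∙⊞⊞???
??????????

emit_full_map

??∙∙∙⊕∙?
⊞∙∙∙∙∙∙⊞
⊞⊞⊞⊞∙⊞⊞⊞
∙∙∙∙⊚∙∙∙
⊞∙∙∙⊞⊞⊞⊞
⊞∙∙∙⊞⊞⊞⊞
⊞∙∙∙⊞⊞??

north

??????????
??????????
??????????
???∙∙∙⊕∙??
?⊞∙∙∙∙∙∙⊞?
?⊞⊞⊞⊞⊚⊞⊞⊞?
?∙∙∙∙∙∙∙∙?
?⊞∙∙∙⊞⊞⊞⊞?
?⊞∙∙∙⊞⊞⊞⊞?
?⊞∙∙∙⊞⊞???

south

??????????
??????????
???∙∙∙⊕∙??
?⊞∙∙∙∙∙∙⊞?
?⊞⊞⊞⊞∙⊞⊞⊞?
?∙∙∙∙⊚∙∙∙?
?⊞∙∙∙⊞⊞⊞⊞?
?⊞∙∙∙⊞⊞⊞⊞?
?⊞∙∙∙⊞⊞???
??????????


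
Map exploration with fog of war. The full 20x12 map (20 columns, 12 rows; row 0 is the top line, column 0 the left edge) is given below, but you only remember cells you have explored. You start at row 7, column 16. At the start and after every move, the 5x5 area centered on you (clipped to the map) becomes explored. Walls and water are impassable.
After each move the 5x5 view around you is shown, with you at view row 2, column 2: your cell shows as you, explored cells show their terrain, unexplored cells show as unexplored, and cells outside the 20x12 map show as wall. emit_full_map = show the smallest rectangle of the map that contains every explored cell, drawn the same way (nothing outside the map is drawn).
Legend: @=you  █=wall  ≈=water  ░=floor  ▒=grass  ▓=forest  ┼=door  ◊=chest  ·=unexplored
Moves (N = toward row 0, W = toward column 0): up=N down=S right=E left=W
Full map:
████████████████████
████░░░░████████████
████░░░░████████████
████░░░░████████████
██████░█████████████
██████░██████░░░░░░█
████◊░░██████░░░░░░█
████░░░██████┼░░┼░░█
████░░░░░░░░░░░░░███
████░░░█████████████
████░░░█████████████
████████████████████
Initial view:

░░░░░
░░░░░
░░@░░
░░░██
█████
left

░░░░░
░░░░░
┼░@┼░
░░░░█
█████

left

█░░░░
█░░░░
█┼@░┼
░░░░░
█████

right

░░░░░
░░░░░
┼░@┼░
░░░░█
█████

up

█████
░░░░░
░░@░░
┼░░┼░
░░░░█

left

█████
█░░░░
█░@░░
█┼░░┼
░░░░░

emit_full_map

██████·
█░░░░░░
█░@░░░░
█┼░░┼░░
░░░░░██
███████

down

█░░░░
█░░░░
█┼@░┼
░░░░░
█████

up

█████
█░░░░
█░@░░
█┼░░┼
░░░░░


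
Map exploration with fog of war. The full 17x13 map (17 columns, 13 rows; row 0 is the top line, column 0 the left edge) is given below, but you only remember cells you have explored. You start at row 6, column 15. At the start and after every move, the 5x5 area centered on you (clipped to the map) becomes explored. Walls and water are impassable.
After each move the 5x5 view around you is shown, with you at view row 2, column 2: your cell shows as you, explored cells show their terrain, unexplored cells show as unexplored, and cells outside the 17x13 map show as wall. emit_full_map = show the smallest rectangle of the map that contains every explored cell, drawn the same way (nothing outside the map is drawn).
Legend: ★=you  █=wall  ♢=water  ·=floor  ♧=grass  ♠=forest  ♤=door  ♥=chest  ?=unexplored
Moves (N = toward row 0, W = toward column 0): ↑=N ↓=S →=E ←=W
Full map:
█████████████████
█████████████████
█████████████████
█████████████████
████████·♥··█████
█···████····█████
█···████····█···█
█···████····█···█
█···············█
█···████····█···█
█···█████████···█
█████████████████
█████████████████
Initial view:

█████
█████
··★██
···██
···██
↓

█████
···██
··★██
···██
···██

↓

···██
···██
··★██
···██
···██

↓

···██
···██
··★██
···██
█████

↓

···██
···██
··★██
█████
█████

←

····█
█···█
█·★·█
█████
█████

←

·····
·█···
██★··
█████
█████

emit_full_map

??████
??████
??···█
??···█
·····█
·█···█
██★··█
██████
██████

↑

·█···
·····
·█★··
██···
█████

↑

·█···
·█···
··★··
·█···
██···

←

··█··
··█··
··★··
··█··
███··

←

···█·
···█·
··★··
···█·
████·

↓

···█·
·····
··★█·
████·
█████

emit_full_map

????████
????████
···█···█
···█···█
·······█
··★█···█
████···█
████████
??██████

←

····█
·····
··★·█
█████
█████

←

█····
·····
█·★··
█████
█████

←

██···
·····
██★··
█████
█████

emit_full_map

???????████
???????████
???···█···█
██····█···█
··········█
██★···█···█
███████···█
███████████
?????██████


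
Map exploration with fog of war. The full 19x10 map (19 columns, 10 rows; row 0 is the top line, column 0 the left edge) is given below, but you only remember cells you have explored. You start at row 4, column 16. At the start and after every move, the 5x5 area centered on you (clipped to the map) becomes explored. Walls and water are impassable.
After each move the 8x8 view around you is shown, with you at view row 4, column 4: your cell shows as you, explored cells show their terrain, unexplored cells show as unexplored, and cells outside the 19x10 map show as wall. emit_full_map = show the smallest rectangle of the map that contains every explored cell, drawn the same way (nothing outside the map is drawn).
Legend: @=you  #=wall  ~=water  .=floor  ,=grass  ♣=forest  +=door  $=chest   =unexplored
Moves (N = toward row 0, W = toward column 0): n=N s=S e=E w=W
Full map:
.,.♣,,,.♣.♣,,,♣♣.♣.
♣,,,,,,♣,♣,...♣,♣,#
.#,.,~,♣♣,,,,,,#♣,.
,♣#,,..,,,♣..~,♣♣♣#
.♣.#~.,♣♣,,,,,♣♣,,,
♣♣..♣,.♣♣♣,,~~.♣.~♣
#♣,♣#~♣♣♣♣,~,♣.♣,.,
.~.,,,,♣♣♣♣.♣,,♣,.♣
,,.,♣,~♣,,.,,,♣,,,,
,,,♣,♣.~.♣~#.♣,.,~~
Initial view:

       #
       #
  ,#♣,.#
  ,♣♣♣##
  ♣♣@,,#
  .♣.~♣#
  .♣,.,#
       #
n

########
       #
  ♣,♣,##
  ,#♣,.#
  ,♣@♣##
  ♣♣,,,#
  .♣.~♣#
  .♣,.,#

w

########
        
  .♣,♣,#
  ,,#♣,.
  ~,@♣♣#
  ,♣♣,,,
  ~.♣.~♣
   .♣,.,

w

########
        
  ..♣,♣,
  ,,,#♣,
  .~@♣♣♣
  ,,♣♣,,
  ~~.♣.~
    .♣,.

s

        
  ..♣,♣,
  ,,,#♣,
  .~,♣♣♣
  ,,@♣,,
  ~~.♣.~
  ,♣.♣,.
        

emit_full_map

..♣,♣,#
,,,#♣,.
.~,♣♣♣#
,,@♣,,,
~~.♣.~♣
,♣.♣,.,

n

########
        
  ..♣,♣,
  ,,,#♣,
  .~@♣♣♣
  ,,♣♣,,
  ~~.♣.~
  ,♣.♣,.

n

########
########
  ,,♣♣. 
  ..♣,♣,
  ,,@#♣,
  .~,♣♣♣
  ,,♣♣,,
  ~~.♣.~

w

########
########
  ,,,♣♣.
  ...♣,♣
  ,,@,#♣
  ..~,♣♣
  ,,,♣♣,
   ~~.♣.

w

########
########
  ♣,,,♣♣
  ,...♣,
  ,,@,,#
  ♣..~,♣
  ,,,,♣♣
    ~~.♣

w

########
########
  .♣,,,♣
  ♣,...♣
  ,,@,,,
  ,♣..~,
  ,,,,,♣
     ~~.

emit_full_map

.♣,,,♣♣.  
♣,...♣,♣,#
,,@,,,#♣,.
,♣..~,♣♣♣#
,,,,,♣♣,,,
   ~~.♣.~♣
   ,♣.♣,.,

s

########
  .♣,,,♣
  ♣,...♣
  ,,,,,,
  ,♣@.~,
  ,,,,,♣
  ♣,,~~.
     ,♣.

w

########
   .♣,,,
  ,♣,...
  ♣,,,,,
  ,,@..~
  ♣,,,,,
  ♣♣,,~~
      ,♣

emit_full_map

 .♣,,,♣♣.  
,♣,...♣,♣,#
♣,,,,,,#♣,.
,,@..~,♣♣♣#
♣,,,,,♣♣,,,
♣♣,,~~.♣.~♣
    ,♣.♣,.,


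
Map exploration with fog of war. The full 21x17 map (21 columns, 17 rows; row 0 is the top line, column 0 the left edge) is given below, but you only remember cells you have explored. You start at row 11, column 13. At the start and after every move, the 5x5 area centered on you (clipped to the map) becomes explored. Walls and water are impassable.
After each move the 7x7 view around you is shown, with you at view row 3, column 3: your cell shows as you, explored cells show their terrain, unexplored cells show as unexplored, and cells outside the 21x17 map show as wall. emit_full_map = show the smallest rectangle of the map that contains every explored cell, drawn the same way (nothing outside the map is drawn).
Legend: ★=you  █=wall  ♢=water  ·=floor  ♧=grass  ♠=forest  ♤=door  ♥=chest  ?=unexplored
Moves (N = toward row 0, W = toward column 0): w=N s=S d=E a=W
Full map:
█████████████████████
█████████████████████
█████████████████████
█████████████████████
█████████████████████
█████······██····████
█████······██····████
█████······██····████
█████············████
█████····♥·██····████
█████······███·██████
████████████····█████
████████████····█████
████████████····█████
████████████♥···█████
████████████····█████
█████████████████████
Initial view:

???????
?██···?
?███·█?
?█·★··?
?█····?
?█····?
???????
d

???????
██····?
███·██?
█··★·█?
█····█?
█····█?
???????

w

???????
?·····?
██····?
███★██?
█····█?
█····█?
█····█?

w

???????
?█····?
?·····?
██·★··?
███·██?
█····█?
█····█?

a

???????
?██····
?······
?██★···
?███·██
?█····█
?█····█

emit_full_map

██····
······
██★···
███·██
█····█
█····█
█····█

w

???????
?██···?
?██····
?··★···
?██····
?███·██
?█····█

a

???????
?·██···
?·██···
?··★···
?·██···
?·███·█
??█····

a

???????
?··██··
?··██··
?··★···
?♥·██··
?··███·
???█···

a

???????
?···██·
?···██·
?··★···
?·♥·██·
?···███
????█··

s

?···██·
?···██·
?······
?·♥★██·
?···███
?████··
????█··

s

?···██·
?······
?·♥·██·
?··★███
?████··
?████··
????█··

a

??···██
?······
?··♥·██
?··★·██
?█████·
?█████·
?????█·

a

???···█
?······
?···♥·█
?··★··█
?██████
?██████
??????█

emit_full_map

??···██···?
??···██····
···········
···♥·██····
··★··███·██
██████····█
██████····█
?????█····█

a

????···
?······
?····♥·
?··★···
?██████
?██████
???????

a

?????··
?█·····
?█····♥
?█·★···
?██████
?██████
???????

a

??????·
?██····
?██····
?██★···
?██████
?██████
???????

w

??????·
?██····
?██····
?██★···
?██····
?██████
?██████

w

???????
?██····
?██····
?██★···
?██····
?██····
?██████

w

???????
?██···?
?██····
?██★···
?██····
?██····
?██····

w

???????
?█████?
?██···?
?██★···
?██····
?██····
?██····

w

???????
?█████?
?█████?
?██★··?
?██····
?██····
?██····

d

???????
██████?
██████?
██·★··?
██·····
██·····
██·····

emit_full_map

██████????????
██████????????
██·★··????????
██······██···?
██······██····
██············
██····♥·██····
██······███·██
█████████····█
█████████····█
????????█····█

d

???????
██████?
██████?
█··★··?
█······
█······
█······

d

???????
██████?
██████?
···★··?
······█
······█
·······

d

???????
██████?
██████?
···★·█?
·····██
·····██
·······

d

???????
██████?
██████?
···★██?
····██·
····██·
·······

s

██████?
██████?
····██?
···★██·
····██·
·······
··♥·██·

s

██████?
····██?
····██·
···★██·
·······
··♥·██·
····███

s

····██?
····██·
····██·
···★···
··♥·██·
····███
█████··

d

···██??
···██··
···██··
···★···
·♥·██··
···███·
████···

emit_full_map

██████████????
██████████????
██······██????
██······██···?
██······██····
██······★·····
██····♥·██····
██······███·██
█████████····█
█████████····█
????????█····█

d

··██???
··██···
··██···
···★···
♥·██···
··███·█
███····

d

·██????
·██···?
·██····
···★···
·██····
·███·██
██····█

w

███????
·██···?
·██···?
·██★···
·······
·██····
·███·██

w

███????
██████?
·██···?
·██★··?
·██····
·······
·██····

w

???????
██████?
██████?
·██★··?
·██···?
·██····
·······

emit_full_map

█████████████?
█████████████?
██······██★··?
██······██···?
██······██····
██············
██····♥·██····
██······███·██
█████████····█
█████████····█
????????█····█


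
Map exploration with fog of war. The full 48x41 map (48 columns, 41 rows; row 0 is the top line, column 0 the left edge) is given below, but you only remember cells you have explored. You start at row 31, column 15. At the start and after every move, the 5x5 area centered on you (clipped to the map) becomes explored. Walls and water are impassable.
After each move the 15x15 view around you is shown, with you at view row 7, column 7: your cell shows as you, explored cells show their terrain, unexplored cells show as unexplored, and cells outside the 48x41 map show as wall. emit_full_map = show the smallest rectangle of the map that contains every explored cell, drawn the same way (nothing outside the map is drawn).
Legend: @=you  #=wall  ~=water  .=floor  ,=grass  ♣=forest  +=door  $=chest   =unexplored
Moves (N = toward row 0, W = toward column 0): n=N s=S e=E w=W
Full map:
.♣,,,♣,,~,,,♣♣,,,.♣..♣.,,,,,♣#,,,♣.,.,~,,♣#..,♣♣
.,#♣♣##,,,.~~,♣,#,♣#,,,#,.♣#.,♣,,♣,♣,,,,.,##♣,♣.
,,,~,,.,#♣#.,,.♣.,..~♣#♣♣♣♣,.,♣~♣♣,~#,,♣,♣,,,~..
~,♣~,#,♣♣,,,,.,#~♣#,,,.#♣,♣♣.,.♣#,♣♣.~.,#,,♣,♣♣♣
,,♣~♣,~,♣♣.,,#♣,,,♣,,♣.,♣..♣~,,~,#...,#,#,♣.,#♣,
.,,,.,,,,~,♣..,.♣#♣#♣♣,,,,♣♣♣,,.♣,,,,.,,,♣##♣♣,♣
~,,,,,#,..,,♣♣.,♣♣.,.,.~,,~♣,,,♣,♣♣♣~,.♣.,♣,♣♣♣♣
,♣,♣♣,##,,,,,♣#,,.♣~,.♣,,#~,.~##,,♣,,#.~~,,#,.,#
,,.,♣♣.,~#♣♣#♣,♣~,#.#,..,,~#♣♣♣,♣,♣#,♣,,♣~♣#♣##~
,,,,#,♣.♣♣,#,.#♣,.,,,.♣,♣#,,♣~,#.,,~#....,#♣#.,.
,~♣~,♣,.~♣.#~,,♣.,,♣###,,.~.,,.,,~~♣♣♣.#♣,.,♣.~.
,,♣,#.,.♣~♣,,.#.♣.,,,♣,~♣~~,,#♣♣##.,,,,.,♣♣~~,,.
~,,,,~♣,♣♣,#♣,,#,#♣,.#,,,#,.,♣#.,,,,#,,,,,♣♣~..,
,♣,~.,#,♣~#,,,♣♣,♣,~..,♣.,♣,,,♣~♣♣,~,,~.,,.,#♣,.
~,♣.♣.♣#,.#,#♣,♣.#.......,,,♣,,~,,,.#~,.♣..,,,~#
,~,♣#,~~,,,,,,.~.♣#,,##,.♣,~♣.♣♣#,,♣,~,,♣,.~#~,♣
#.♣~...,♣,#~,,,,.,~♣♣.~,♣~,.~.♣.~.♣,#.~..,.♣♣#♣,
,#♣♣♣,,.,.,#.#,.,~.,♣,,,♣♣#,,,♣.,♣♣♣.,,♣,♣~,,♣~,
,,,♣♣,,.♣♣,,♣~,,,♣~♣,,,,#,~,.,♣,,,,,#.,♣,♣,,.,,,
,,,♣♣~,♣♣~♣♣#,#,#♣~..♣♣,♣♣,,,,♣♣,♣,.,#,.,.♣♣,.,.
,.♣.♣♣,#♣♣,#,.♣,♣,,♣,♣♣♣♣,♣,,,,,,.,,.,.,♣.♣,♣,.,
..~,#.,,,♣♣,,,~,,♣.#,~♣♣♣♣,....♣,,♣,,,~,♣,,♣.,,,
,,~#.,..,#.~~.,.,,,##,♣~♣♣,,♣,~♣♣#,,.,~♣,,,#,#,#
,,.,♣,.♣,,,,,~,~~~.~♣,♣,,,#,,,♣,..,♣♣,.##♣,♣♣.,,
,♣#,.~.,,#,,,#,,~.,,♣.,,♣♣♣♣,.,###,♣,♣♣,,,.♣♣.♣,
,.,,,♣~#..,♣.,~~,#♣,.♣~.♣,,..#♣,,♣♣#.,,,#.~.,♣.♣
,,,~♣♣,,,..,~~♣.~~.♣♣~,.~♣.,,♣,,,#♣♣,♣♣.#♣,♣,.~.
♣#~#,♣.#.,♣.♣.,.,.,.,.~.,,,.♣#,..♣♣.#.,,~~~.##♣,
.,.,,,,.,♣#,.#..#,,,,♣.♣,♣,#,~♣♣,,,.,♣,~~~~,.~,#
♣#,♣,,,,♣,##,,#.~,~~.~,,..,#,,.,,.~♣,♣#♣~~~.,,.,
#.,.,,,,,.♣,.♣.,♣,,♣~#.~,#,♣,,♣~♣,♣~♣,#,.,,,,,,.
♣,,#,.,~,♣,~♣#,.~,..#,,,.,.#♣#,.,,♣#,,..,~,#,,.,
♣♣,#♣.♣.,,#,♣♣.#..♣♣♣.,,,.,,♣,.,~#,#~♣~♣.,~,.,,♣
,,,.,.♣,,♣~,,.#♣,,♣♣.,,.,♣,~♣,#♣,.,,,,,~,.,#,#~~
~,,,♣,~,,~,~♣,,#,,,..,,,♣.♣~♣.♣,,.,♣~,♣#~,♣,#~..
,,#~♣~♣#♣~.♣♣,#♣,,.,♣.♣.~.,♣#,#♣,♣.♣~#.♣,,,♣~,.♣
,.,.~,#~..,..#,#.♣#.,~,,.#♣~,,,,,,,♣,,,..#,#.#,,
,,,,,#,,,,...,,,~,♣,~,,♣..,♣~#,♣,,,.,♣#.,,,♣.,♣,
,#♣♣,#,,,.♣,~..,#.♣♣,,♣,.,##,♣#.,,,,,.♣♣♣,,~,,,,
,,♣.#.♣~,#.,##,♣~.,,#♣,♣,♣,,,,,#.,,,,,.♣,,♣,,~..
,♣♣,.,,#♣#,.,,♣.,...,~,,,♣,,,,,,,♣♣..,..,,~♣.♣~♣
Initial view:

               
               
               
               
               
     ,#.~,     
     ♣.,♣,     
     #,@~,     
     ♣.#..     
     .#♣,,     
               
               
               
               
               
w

               
               
               
               
               
     ,,#.~,    
     .♣.,♣,    
     ♣#@.~,    
     ♣♣.#..    
     ,.#♣,,    
               
               
               
               
               

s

               
               
               
               
     ,,#.~,    
     .♣.,♣,    
     ♣#,.~,    
     ♣♣@#..    
     ,.#♣,,    
     ♣,,#,     
               
               
               
               
               

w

               
               
               
               
      ,,#.~,   
     ,.♣.,♣,   
     ~♣#,.~,   
     ,♣@.#..   
     ,,.#♣,,   
     ~♣,,#,    
               
               
               
               
               

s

               
               
               
      ,,#.~,   
     ,.♣.,♣,   
     ~♣#,.~,   
     ,♣♣.#..   
     ,,@#♣,,   
     ~♣,,#,    
     ♣♣,#♣     
               
               
               
               
               

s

               
               
      ,,#.~,   
     ,.♣.,♣,   
     ~♣#,.~,   
     ,♣♣.#..   
     ,,.#♣,,   
     ~♣@,#,    
     ♣♣,#♣     
     ..#,#     
               
               
               
               
###############

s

               
      ,,#.~,   
     ,.♣.,♣,   
     ~♣#,.~,   
     ,♣♣.#..   
     ,,.#♣,,   
     ~♣,,#,    
     ♣♣@#♣     
     ..#,#     
     ..,,,     
               
               
               
###############
###############

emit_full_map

 ,,#.~,
,.♣.,♣,
~♣#,.~,
,♣♣.#..
,,.#♣,,
~♣,,#, 
♣♣@#♣  
..#,#  
..,,,  

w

               
       ,,#.~,  
      ,.♣.,♣,  
      ~♣#,.~,  
      ,♣♣.#..  
     ~,,.#♣,,  
     ,~♣,,#,   
     .♣@,#♣    
     ,..#,#    
     ...,,,    
               
               
               
###############
###############

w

               
        ,,#.~, 
       ,.♣.,♣, 
       ~♣#,.~, 
       ,♣♣.#.. 
     ♣~,,.#♣,, 
     ~,~♣,,#,  
     ~.@♣,#♣   
     .,..#,#   
     ,...,,,   
               
               
               
###############
###############

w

               
         ,,#.~,
        ,.♣.,♣,
        ~♣#,.~,
        ,♣♣.#..
     ,♣~,,.#♣,,
     ,~,~♣,,#, 
     ♣~@♣♣,#♣  
     ..,..#,#  
     ,,...,,,  
               
               
               
###############
###############

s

         ,,#.~,
        ,.♣.,♣,
        ~♣#,.~,
        ,♣♣.#..
     ,♣~,,.#♣,,
     ,~,~♣,,#, 
     ♣~.♣♣,#♣  
     ..@..#,#  
     ,,...,,,  
     ,.♣,~     
               
               
###############
###############
###############

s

        ,.♣.,♣,
        ~♣#,.~,
        ,♣♣.#..
     ,♣~,,.#♣,,
     ,~,~♣,,#, 
     ♣~.♣♣,#♣  
     ..,..#,#  
     ,,@..,,,  
     ,.♣,~     
     ,#.,#     
               
###############
###############
###############
###############

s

        ~♣#,.~,
        ,♣♣.#..
     ,♣~,,.#♣,,
     ,~,~♣,,#, 
     ♣~.♣♣,#♣  
     ..,..#,#  
     ,,...,,,  
     ,.@,~     
     ,#.,#     
     ♣#,.,     
###############
###############
###############
###############
###############

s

        ,♣♣.#..
     ,♣~,,.#♣,,
     ,~,~♣,,#, 
     ♣~.♣♣,#♣  
     ..,..#,#  
     ,,...,,,  
     ,.♣,~     
     ,#@,#     
     ♣#,.,     
###############
###############
###############
###############
###############
###############

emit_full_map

    ,,#.~,
   ,.♣.,♣,
   ~♣#,.~,
   ,♣♣.#..
,♣~,,.#♣,,
,~,~♣,,#, 
♣~.♣♣,#♣  
..,..#,#  
,,...,,,  
,.♣,~     
,#@,#     
♣#,.,     


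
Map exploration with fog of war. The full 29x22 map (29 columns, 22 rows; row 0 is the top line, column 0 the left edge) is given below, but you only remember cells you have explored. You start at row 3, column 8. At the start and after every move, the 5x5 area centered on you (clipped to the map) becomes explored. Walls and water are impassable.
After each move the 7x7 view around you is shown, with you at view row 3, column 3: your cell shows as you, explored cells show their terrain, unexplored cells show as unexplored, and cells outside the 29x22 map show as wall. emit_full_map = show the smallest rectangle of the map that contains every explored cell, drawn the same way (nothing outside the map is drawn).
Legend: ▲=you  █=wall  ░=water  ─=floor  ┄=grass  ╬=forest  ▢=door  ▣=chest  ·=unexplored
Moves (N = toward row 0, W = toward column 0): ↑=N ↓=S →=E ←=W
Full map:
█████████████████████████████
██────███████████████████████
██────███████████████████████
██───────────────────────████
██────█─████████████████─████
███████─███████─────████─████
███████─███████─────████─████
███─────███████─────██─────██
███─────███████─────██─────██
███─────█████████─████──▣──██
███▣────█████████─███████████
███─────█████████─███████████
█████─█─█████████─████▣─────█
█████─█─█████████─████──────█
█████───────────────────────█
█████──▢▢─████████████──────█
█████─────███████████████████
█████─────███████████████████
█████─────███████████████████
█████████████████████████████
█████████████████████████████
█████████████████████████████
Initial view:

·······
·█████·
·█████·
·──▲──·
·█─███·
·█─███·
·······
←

·······
·─█████
·─█████
·──▲───
·─█─███
·██─███
·······

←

·······
·──████
·──████
·──▲───
·──█─██
·███─██
·······

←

·······
·───███
·───███
·──▲───
·───█─█
·████─█
·······

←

·······
·────██
·────██
·──▲───
·────█─
·█████─
·······

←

·······
·█────█
·█────█
·█─▲───
·█────█
·██████
·······

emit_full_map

█────█████
█────█████
█─▲───────
█────█─███
██████─███

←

█······
███────
███────
███▲───
███────
███████
█······

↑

███████
██████·
███────
███▲───
███────
███────
███████

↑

███████
███████
██████·
███▲───
███────
███────
███────

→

███████
███████
██████·
██─▲──█
██────█
██─────
██────█

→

███████
███████
██████·
█──▲─██
█────██
█──────
█────█─

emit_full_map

███████····
██──▲─█████
██────█████
██─────────
██────█─███
███████─███

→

███████
███████
██████·
───▲███
────███
───────
────█─█

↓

███████
██████·
────███
───▲███
───────
────█─█
█████─█

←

███████
███████
█────██
█──▲─██
█──────
█────█─
██████─

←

███████
███████
██────█
██─▲──█
██─────
██────█
███████

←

███████
███████
███────
███▲───
███────
███────
███████

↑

███████
███████
███████
███▲───
███────
███────
███────

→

███████
███████
███████
██─▲──█
██────█
██─────
██────█

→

███████
███████
███████
█──▲─██
█────██
█──────
█────█─

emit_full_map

████████···
██──▲─█████
██────█████
██─────────
██────█─███
███████─███

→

███████
███████
██████·
───▲███
────███
───────
────█─█

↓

███████
██████·
────███
───▲███
───────
────█─█
█████─█

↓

██████·
────███
────███
───▲───
────█─█
█████─█
·······

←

███████
█────██
█────██
█──▲───
█────█─
██████─
·······

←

███████
██────█
██────█
██─▲───
██────█
███████
·······

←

███████
███────
███────
███▲───
███────
███████
█······

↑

███████
███████
███────
███▲───
███────
███────
███████

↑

███████
███████
███████
███▲───
███────
███────
███────

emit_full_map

████████···
██▲───█████
██────█████
██─────────
██────█─███
███████─███
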